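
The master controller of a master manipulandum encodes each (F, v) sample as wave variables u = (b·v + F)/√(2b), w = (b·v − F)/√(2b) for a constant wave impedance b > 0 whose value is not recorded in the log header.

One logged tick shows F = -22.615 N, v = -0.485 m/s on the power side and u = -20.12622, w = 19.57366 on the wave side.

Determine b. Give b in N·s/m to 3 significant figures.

b = 0.649 N·s/m

u + w = -0.55256;  u + w = √(2b)·v, so √(2b) = -0.55256/(-0.485) = 1.13930.
b = (√(2b))²/2 = 1.29800/2 = 0.64900.
(Check via u − w = 2F/√(2b): u − w = -39.69988, 2F/√(2b) = -39.69985.)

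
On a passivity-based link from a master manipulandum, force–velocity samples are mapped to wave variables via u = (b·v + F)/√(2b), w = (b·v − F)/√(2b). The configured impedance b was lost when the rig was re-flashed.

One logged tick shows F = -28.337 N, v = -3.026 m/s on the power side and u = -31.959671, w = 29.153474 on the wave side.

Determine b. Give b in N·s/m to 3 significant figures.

b = 0.43 N·s/m

u + w = -2.806197;  u + w = √(2b)·v, so √(2b) = -2.806197/(-3.026) = 0.927362.
b = (√(2b))²/2 = 0.860000/2 = 0.430000.
(Check via u − w = 2F/√(2b): u − w = -61.113145, 2F/√(2b) = -61.113145.)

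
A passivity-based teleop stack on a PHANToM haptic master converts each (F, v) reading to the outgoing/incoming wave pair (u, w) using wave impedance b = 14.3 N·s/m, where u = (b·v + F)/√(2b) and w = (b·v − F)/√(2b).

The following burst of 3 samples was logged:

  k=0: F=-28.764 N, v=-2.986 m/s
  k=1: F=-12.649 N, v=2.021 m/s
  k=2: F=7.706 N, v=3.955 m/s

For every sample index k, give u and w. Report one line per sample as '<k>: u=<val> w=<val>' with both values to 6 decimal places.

k=0: b·v=14.3×(-2.986)=-42.699800; √(2b)=5.347897; u=(-42.699800+(-28.764))/5.347897=-13.362973, w=(-42.699800−(-28.764))/5.347897=-2.605847
k=1: b·v=14.3×2.021=28.900300; √(2b)=5.347897; u=(28.900300+(-12.649))/5.347897=3.038821, w=(28.900300−(-12.649))/5.347897=7.769279
k=2: b·v=14.3×3.955=56.556500; √(2b)=5.347897; u=(56.556500+7.706)/5.347897=12.016406, w=(56.556500−7.706)/5.347897=9.134526

0: u=-13.362973 w=-2.605847
1: u=3.038821 w=7.769279
2: u=12.016406 w=9.134526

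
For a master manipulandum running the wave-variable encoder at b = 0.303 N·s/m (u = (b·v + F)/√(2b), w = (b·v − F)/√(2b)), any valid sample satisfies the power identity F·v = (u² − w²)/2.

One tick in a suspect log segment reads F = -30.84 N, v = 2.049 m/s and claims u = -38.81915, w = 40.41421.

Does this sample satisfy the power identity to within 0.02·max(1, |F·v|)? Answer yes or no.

yes

F·v = (-30.84)×2.049 = -63.19116 W.
(u² − w²)/2 = (1506.92641 − 1633.30837)/2 = -63.19098 W.
|Δ| = 0.00018;  2% of max(1, |F·v|) = 1.26382.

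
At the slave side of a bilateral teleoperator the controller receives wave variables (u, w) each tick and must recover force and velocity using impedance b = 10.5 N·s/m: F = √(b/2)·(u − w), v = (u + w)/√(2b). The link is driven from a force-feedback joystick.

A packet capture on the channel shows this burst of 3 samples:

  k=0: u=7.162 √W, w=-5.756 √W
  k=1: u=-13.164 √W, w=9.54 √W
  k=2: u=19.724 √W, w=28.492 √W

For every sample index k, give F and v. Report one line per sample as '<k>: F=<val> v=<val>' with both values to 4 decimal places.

k=0: u−w=12.9180, u+w=1.4060; √(b/2)=2.2913, √(2b)=4.5826; F=2.2913×12.918=29.5989, v=1.4060/4.5826=0.3068
k=1: u−w=-22.7040, u+w=-3.6240; √(b/2)=2.2913, √(2b)=4.5826; F=2.2913×(-22.704)=-52.0214, v=-3.6240/4.5826=-0.7908
k=2: u−w=-8.7680, u+w=48.2160; √(b/2)=2.2913, √(2b)=4.5826; F=2.2913×(-8.768)=-20.0900, v=48.2160/4.5826=10.5216

0: F=29.5989 v=0.3068
1: F=-52.0214 v=-0.7908
2: F=-20.0900 v=10.5216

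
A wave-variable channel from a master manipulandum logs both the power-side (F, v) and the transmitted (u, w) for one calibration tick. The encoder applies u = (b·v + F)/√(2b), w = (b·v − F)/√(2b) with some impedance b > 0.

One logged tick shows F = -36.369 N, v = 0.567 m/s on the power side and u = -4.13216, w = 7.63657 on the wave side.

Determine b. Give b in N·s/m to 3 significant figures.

b = 19.1 N·s/m

u + w = 3.50441;  u + w = √(2b)·v, so √(2b) = 3.50441/0.567 = 6.18062.
b = (√(2b))²/2 = 38.20003/2 = 19.10002.
(Check via u − w = 2F/√(2b): u − w = -11.76873, 2F/√(2b) = -11.76873.)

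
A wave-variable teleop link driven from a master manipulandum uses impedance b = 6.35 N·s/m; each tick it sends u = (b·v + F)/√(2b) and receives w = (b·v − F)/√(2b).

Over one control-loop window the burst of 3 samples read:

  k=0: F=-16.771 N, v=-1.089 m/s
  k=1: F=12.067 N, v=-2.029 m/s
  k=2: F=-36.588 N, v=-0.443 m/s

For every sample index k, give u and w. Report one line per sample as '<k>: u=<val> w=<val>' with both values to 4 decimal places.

k=0: b·v=6.35×(-1.089)=-6.9151; √(2b)=3.5637; u=(-6.9151+(-16.771))/3.5637=-6.6465, w=(-6.9151−(-16.771))/3.5637=2.7656
k=1: b·v=6.35×(-2.029)=-12.8841; √(2b)=3.5637; u=(-12.8841+12.067)/3.5637=-0.2293, w=(-12.8841−12.067)/3.5637=-7.0015
k=2: b·v=6.35×(-0.443)=-2.8131; √(2b)=3.5637; u=(-2.8131+(-36.588))/3.5637=-11.0562, w=(-2.8131−(-36.588))/3.5637=9.4775

0: u=-6.6465 w=2.7656
1: u=-0.2293 w=-7.0015
2: u=-11.0562 w=9.4775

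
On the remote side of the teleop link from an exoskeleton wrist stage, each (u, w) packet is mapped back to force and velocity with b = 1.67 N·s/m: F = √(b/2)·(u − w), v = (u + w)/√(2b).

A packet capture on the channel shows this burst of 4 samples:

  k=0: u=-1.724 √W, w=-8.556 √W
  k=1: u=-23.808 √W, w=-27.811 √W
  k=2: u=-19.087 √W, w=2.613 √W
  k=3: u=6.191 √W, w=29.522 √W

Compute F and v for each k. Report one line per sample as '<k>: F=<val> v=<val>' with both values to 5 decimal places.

k=0: u−w=6.83200, u+w=-10.28000; √(b/2)=0.91378, √(2b)=1.82757; F=0.91378×6.832=6.24297, v=-10.28000/1.82757=-5.62497
k=1: u−w=4.00300, u+w=-51.61900; √(b/2)=0.91378, √(2b)=1.82757; F=0.91378×4.003=3.65787, v=-51.61900/1.82757=-28.24466
k=2: u−w=-21.70000, u+w=-16.47400; √(b/2)=0.91378, √(2b)=1.82757; F=0.91378×(-21.7)=-19.82910, v=-16.47400/1.82757=-9.01417
k=3: u−w=-23.33100, u+w=35.71300; √(b/2)=0.91378, √(2b)=1.82757; F=0.91378×(-23.331)=-21.31948, v=35.71300/1.82757=19.54128

0: F=6.24297 v=-5.62497
1: F=3.65787 v=-28.24466
2: F=-19.82910 v=-9.01417
3: F=-21.31948 v=19.54128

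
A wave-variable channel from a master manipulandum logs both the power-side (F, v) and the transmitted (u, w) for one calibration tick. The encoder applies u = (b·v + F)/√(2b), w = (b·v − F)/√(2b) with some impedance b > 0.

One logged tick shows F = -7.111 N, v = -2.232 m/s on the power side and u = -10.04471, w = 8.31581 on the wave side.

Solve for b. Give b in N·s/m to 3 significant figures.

b = 0.3 N·s/m

u + w = -1.7289;  u + w = √(2b)·v, so √(2b) = -1.7289/(-2.232) = 0.7746.
b = (√(2b))²/2 = 0.6000/2 = 0.3000.
(Check via u − w = 2F/√(2b): u − w = -18.3605, 2F/√(2b) = -18.3605.)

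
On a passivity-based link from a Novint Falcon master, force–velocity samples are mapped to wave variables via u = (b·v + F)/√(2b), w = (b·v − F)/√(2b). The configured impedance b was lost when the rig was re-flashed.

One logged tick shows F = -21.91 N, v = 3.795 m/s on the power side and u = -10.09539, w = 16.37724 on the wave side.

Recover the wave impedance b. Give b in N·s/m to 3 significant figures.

u + w = 6.28185;  u + w = √(2b)·v, so √(2b) = 6.28185/3.795 = 1.65530.
b = (√(2b))²/2 = 2.74001/2 = 1.37000.
(Check via u − w = 2F/√(2b): u − w = -26.47263, 2F/√(2b) = -26.47260.)

b = 1.37 N·s/m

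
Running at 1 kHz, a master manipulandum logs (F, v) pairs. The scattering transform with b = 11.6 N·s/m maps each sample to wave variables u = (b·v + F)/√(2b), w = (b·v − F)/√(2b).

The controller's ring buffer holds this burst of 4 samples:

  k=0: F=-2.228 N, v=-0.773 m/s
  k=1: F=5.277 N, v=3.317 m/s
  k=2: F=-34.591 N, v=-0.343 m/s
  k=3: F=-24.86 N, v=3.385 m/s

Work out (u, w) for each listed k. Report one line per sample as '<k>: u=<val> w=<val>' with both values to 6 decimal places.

k=0: b·v=11.6×(-0.773)=-8.966800; √(2b)=4.816638; u=(-8.966800+(-2.228))/4.816638=-2.324194, w=(-8.966800−(-2.228))/4.816638=-1.399067
k=1: b·v=11.6×3.317=38.477200; √(2b)=4.816638; u=(38.477200+5.277)/4.816638=9.083971, w=(38.477200−5.277)/4.816638=6.892816
k=2: b·v=11.6×(-0.343)=-3.978800; √(2b)=4.816638; u=(-3.978800+(-34.591))/4.816638=-8.007619, w=(-3.978800−(-34.591))/4.816638=6.355512
k=3: b·v=11.6×3.385=39.266000; √(2b)=4.816638; u=(39.266000+(-24.86))/4.816638=2.990883, w=(39.266000−(-24.86))/4.816638=13.313436

0: u=-2.324194 w=-1.399067
1: u=9.083971 w=6.892816
2: u=-8.007619 w=6.355512
3: u=2.990883 w=13.313436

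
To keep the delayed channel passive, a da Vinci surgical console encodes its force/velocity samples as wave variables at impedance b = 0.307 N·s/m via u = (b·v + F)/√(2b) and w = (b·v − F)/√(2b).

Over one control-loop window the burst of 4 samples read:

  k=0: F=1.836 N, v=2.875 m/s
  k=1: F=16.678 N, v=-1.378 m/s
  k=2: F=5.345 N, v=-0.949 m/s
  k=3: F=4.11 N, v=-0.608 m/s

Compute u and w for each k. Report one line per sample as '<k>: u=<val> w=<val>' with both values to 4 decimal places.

0: u=3.4695 w=-1.2167
1: u=20.7444 w=-21.8242
2: u=6.4494 w=-7.1931
3: u=5.0069 w=-5.4834

k=0: b·v=0.307×2.875=0.8826; √(2b)=0.7836; u=(0.8826+1.836)/0.7836=3.4695, w=(0.8826−1.836)/0.7836=-1.2167
k=1: b·v=0.307×(-1.378)=-0.4230; √(2b)=0.7836; u=(-0.4230+16.678)/0.7836=20.7444, w=(-0.4230−16.678)/0.7836=-21.8242
k=2: b·v=0.307×(-0.949)=-0.2913; √(2b)=0.7836; u=(-0.2913+5.345)/0.7836=6.4494, w=(-0.2913−5.345)/0.7836=-7.1931
k=3: b·v=0.307×(-0.608)=-0.1867; √(2b)=0.7836; u=(-0.1867+4.11)/0.7836=5.0069, w=(-0.1867−4.11)/0.7836=-5.4834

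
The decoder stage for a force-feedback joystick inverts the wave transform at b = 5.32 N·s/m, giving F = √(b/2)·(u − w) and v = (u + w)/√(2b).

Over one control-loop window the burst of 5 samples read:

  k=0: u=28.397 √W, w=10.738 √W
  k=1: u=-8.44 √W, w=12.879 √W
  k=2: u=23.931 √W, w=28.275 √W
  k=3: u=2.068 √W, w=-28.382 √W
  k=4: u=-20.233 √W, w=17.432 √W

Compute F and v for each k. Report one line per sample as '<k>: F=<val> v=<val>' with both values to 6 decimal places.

k=0: u−w=17.659000, u+w=39.135000; √(b/2)=1.630951, √(2b)=3.261901; F=1.630951×17.659=28.800957, v=39.135000/3.261901=11.997604
k=1: u−w=-21.319000, u+w=4.439000; √(b/2)=1.630951, √(2b)=3.261901; F=1.630951×(-21.319)=-34.770237, v=4.439000/3.261901=1.360863
k=2: u−w=-4.344000, u+w=52.206000; √(b/2)=1.630951, √(2b)=3.261901; F=1.630951×(-4.344)=-7.084850, v=52.206000/3.261901=16.004776
k=3: u−w=30.450000, u+w=-26.314000; √(b/2)=1.630951, √(2b)=3.261901; F=1.630951×30.45=49.662447, v=-26.314000/3.261901=-8.067074
k=4: u−w=-37.665000, u+w=-2.801000; √(b/2)=1.630951, √(2b)=3.261901; F=1.630951×(-37.665)=-61.429756, v=-2.801000/3.261901=-0.858702

0: F=28.800957 v=11.997604
1: F=-34.770237 v=1.360863
2: F=-7.084850 v=16.004776
3: F=49.662447 v=-8.067074
4: F=-61.429756 v=-0.858702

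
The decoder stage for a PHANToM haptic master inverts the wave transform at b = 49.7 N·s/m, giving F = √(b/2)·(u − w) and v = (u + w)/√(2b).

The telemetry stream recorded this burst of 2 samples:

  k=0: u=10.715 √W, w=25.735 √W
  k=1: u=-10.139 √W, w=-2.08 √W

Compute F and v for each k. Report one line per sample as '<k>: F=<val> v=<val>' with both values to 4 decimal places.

k=0: u−w=-15.0200, u+w=36.4500; √(b/2)=4.9850, √(2b)=9.9700; F=4.9850×(-15.02)=-74.8744, v=36.4500/9.9700=3.6560
k=1: u−w=-8.0590, u+w=-12.2190; √(b/2)=4.9850, √(2b)=9.9700; F=4.9850×(-8.059)=-40.1739, v=-12.2190/9.9700=-1.2256

0: F=-74.8744 v=3.6560
1: F=-40.1739 v=-1.2256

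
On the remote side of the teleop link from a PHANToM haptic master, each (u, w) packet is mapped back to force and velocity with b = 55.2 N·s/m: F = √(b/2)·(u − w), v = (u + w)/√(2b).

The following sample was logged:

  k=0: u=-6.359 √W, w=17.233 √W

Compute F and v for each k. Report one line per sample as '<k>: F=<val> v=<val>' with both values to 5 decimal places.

k=0: u−w=-23.59200, u+w=10.87400; √(b/2)=5.25357, √(2b)=10.50714; F=5.25357×(-23.592)=-123.94223, v=10.87400/10.50714=1.03492

0: F=-123.94223 v=1.03492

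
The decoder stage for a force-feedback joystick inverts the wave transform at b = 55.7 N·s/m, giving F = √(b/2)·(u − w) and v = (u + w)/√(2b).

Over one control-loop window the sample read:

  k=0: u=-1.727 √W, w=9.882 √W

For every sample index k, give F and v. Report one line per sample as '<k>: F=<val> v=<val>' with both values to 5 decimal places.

0: F=-61.26429 v=0.77265

k=0: u−w=-11.60900, u+w=8.15500; √(b/2)=5.27731, √(2b)=10.55462; F=5.27731×(-11.609)=-61.26429, v=8.15500/10.55462=0.77265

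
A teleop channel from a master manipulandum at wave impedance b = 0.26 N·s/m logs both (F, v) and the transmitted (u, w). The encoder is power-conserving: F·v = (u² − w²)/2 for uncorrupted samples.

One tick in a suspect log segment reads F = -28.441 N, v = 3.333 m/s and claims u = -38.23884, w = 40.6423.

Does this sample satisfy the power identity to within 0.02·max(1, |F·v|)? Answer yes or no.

F·v = (-28.441)×3.333 = -94.7939 W.
(u² − w²)/2 = (1462.2089 − 1651.7965)/2 = -94.7938 W.
|Δ| = 0.0000;  2% of max(1, |F·v|) = 1.8959.

yes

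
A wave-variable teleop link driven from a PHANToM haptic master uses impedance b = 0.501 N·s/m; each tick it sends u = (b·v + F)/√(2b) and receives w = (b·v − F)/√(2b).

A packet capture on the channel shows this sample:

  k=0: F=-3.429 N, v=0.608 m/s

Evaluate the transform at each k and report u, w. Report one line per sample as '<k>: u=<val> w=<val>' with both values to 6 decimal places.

0: u=-3.121272 w=3.729880

k=0: b·v=0.501×0.608=0.304608; √(2b)=1.001000; u=(0.304608+(-3.429))/1.001000=-3.121272, w=(0.304608−(-3.429))/1.001000=3.729880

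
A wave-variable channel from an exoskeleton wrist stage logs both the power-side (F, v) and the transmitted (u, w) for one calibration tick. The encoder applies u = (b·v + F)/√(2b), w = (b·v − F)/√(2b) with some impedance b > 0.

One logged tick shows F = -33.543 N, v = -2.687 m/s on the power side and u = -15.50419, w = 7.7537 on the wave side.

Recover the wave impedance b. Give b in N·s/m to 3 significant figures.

u + w = -7.75049;  u + w = √(2b)·v, so √(2b) = -7.75049/(-2.687) = 2.88444.
b = (√(2b))²/2 = 8.31999/2 = 4.16000.
(Check via u − w = 2F/√(2b): u − w = -23.25789, 2F/√(2b) = -23.25789.)

b = 4.16 N·s/m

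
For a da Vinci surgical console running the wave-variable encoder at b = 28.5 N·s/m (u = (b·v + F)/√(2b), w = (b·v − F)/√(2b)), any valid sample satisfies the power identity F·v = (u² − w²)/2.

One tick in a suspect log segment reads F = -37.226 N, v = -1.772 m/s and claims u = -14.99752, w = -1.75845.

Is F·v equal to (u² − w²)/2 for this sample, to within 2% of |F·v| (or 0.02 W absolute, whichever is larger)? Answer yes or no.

F·v = (-37.226)×(-1.772) = 65.96447 W.
(u² − w²)/2 = (224.92561 − 3.09215)/2 = 110.91673 W.
|Δ| = 44.95226;  2% of max(1, |F·v|) = 1.31929.

no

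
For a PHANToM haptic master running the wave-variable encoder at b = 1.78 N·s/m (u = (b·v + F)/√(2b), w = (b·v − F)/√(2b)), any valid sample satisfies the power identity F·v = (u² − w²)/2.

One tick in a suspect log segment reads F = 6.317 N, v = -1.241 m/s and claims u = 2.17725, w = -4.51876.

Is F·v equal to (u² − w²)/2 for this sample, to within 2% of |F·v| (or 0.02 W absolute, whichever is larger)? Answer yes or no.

F·v = 6.317×(-1.241) = -7.83940 W.
(u² − w²)/2 = (4.74042 − 20.41919)/2 = -7.83939 W.
|Δ| = 0.00001;  2% of max(1, |F·v|) = 0.15679.

yes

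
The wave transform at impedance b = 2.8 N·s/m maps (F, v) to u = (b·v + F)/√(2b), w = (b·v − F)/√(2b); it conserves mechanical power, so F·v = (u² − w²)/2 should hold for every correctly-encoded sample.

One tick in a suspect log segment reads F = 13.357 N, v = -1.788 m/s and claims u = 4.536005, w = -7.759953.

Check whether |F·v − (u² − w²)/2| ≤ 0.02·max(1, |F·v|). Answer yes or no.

no

F·v = 13.357×(-1.788) = -23.882316 W.
(u² − w²)/2 = (20.575341 − 60.216871)/2 = -19.820765 W.
|Δ| = 4.061551;  2% of max(1, |F·v|) = 0.477646.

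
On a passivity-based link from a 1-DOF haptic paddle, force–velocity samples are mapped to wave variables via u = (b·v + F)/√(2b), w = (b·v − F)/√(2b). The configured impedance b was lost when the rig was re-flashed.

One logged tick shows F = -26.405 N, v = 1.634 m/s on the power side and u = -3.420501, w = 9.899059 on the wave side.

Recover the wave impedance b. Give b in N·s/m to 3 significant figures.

b = 7.86 N·s/m

u + w = 6.478558;  u + w = √(2b)·v, so √(2b) = 6.478558/1.634 = 3.964846.
b = (√(2b))²/2 = 15.720002/2 = 7.860001.
(Check via u − w = 2F/√(2b): u − w = -13.319560, 2F/√(2b) = -13.319560.)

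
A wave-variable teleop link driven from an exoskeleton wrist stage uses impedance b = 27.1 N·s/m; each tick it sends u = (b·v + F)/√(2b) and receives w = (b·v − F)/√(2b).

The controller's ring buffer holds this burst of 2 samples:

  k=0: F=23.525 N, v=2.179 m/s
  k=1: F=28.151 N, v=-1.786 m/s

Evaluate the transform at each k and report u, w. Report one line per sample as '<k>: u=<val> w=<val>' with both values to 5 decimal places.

0: u=11.21640 w=4.82553
1: u=-2.75053 w=-10.39812

k=0: b·v=27.1×2.179=59.05090; √(2b)=7.36206; u=(59.05090+23.525)/7.36206=11.21640, w=(59.05090−23.525)/7.36206=4.82553
k=1: b·v=27.1×(-1.786)=-48.40060; √(2b)=7.36206; u=(-48.40060+28.151)/7.36206=-2.75053, w=(-48.40060−28.151)/7.36206=-10.39812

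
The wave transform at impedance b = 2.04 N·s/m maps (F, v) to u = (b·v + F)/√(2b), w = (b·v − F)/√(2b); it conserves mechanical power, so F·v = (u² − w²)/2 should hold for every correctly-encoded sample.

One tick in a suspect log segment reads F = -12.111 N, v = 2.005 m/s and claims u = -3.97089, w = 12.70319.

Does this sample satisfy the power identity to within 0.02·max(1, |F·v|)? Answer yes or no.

F·v = (-12.111)×2.005 = -24.28255 W.
(u² − w²)/2 = (15.76797 − 161.37104)/2 = -72.80153 W.
|Δ| = 48.51898;  2% of max(1, |F·v|) = 0.48565.

no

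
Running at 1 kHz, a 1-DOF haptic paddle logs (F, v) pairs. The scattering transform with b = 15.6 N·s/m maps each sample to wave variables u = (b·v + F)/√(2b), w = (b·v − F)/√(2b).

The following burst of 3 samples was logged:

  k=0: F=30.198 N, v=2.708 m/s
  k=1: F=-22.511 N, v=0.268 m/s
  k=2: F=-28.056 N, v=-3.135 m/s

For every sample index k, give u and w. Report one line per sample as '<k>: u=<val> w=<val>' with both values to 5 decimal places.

k=0: b·v=15.6×2.708=42.24480; √(2b)=5.58570; u=(42.24480+30.198)/5.58570=12.96934, w=(42.24480−30.198)/5.58570=2.15672
k=1: b·v=15.6×0.268=4.18080; √(2b)=5.58570; u=(4.18080+(-22.511))/5.58570=-3.28163, w=(4.18080−(-22.511))/5.58570=4.77860
k=2: b·v=15.6×(-3.135)=-48.90600; √(2b)=5.58570; u=(-48.90600+(-28.056))/5.58570=-13.77841, w=(-48.90600−(-28.056))/5.58570=-3.73275

0: u=12.96934 w=2.15672
1: u=-3.28163 w=4.77860
2: u=-13.77841 w=-3.73275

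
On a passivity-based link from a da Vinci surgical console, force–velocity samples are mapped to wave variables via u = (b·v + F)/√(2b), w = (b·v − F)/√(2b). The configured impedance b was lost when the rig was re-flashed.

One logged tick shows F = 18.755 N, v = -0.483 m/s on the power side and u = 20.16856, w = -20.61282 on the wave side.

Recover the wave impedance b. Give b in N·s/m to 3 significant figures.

u + w = -0.44426;  u + w = √(2b)·v, so √(2b) = -0.44426/(-0.483) = 0.91979.
b = (√(2b))²/2 = 0.84602/2 = 0.42301.
(Check via u − w = 2F/√(2b): u − w = 40.78138, 2F/√(2b) = 40.78092.)

b = 0.423 N·s/m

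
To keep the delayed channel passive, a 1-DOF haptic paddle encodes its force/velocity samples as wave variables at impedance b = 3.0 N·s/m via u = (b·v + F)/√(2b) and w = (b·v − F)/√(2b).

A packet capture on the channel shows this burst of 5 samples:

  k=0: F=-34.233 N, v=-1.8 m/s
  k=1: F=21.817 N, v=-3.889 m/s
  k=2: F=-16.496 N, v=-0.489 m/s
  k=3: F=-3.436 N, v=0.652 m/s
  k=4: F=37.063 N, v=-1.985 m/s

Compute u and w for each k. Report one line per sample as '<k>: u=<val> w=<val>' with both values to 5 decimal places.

k=0: b·v=3.0×(-1.8)=-5.40000; √(2b)=2.44949; u=(-5.40000+(-34.233))/2.44949=-16.18010, w=(-5.40000−(-34.233))/2.44949=11.77102
k=1: b·v=3.0×(-3.889)=-11.66700; √(2b)=2.44949; u=(-11.66700+21.817)/2.44949=4.14372, w=(-11.66700−21.817)/2.44949=-13.66979
k=2: b·v=3.0×(-0.489)=-1.46700; √(2b)=2.44949; u=(-1.46700+(-16.496))/2.44949=-7.33336, w=(-1.46700−(-16.496))/2.44949=6.13556
k=3: b·v=3.0×0.652=1.95600; √(2b)=2.44949; u=(1.95600+(-3.436))/2.44949=-0.60421, w=(1.95600−(-3.436))/2.44949=2.20127
k=4: b·v=3.0×(-1.985)=-5.95500; √(2b)=2.44949; u=(-5.95500+37.063)/2.44949=12.69979, w=(-5.95500−37.063)/2.44949=-17.56202

0: u=-16.18010 w=11.77102
1: u=4.14372 w=-13.66979
2: u=-7.33336 w=6.13556
3: u=-0.60421 w=2.20127
4: u=12.69979 w=-17.56202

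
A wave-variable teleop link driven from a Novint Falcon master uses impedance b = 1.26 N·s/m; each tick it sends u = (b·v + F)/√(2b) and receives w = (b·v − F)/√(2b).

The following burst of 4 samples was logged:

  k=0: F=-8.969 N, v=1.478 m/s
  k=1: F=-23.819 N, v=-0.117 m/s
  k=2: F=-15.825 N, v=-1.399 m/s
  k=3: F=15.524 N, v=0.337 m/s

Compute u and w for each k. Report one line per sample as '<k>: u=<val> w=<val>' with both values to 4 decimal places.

0: u=-4.4768 w=6.8231
1: u=-15.0974 w=14.9117
2: u=-11.0792 w=8.8584
3: u=10.0467 w=-9.5117

k=0: b·v=1.26×1.478=1.8623; √(2b)=1.5875; u=(1.8623+(-8.969))/1.5875=-4.4768, w=(1.8623−(-8.969))/1.5875=6.8231
k=1: b·v=1.26×(-0.117)=-0.1474; √(2b)=1.5875; u=(-0.1474+(-23.819))/1.5875=-15.0974, w=(-0.1474−(-23.819))/1.5875=14.9117
k=2: b·v=1.26×(-1.399)=-1.7627; √(2b)=1.5875; u=(-1.7627+(-15.825))/1.5875=-11.0792, w=(-1.7627−(-15.825))/1.5875=8.8584
k=3: b·v=1.26×0.337=0.4246; √(2b)=1.5875; u=(0.4246+15.524)/1.5875=10.0467, w=(0.4246−15.524)/1.5875=-9.5117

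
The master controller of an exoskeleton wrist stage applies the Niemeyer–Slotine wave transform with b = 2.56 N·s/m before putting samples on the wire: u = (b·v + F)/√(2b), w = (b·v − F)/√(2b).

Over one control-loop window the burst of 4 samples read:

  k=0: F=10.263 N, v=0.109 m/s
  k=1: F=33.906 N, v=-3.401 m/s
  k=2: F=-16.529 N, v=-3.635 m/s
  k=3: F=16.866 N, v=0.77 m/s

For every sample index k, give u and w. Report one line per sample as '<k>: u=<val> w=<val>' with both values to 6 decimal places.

k=0: b·v=2.56×0.109=0.279040; √(2b)=2.262742; u=(0.279040+10.263)/2.262742=4.658967, w=(0.279040−10.263)/2.262742=-4.412329
k=1: b·v=2.56×(-3.401)=-8.706560; √(2b)=2.262742; u=(-8.706560+33.906)/2.262742=11.136684, w=(-8.706560−33.906)/2.262742=-18.832269
k=2: b·v=2.56×(-3.635)=-9.305600; √(2b)=2.262742; u=(-9.305600+(-16.529))/2.262742=-11.417388, w=(-9.305600−(-16.529))/2.262742=3.192322
k=3: b·v=2.56×0.77=1.971200; √(2b)=2.262742; u=(1.971200+16.866)/2.262742=8.324945, w=(1.971200−16.866)/2.262742=-6.582634

0: u=4.658967 w=-4.412329
1: u=11.136684 w=-18.832269
2: u=-11.417388 w=3.192322
3: u=8.324945 w=-6.582634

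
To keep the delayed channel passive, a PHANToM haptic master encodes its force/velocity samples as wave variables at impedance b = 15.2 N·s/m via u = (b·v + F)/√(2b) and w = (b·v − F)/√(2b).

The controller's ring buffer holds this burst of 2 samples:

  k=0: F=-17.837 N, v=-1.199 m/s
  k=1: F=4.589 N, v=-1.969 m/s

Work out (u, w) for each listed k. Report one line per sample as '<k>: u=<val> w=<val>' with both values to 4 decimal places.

k=0: b·v=15.2×(-1.199)=-18.2248; √(2b)=5.5136; u=(-18.2248+(-17.837))/5.5136=-6.5405, w=(-18.2248−(-17.837))/5.5136=-0.0703
k=1: b·v=15.2×(-1.969)=-29.9288; √(2b)=5.5136; u=(-29.9288+4.589)/5.5136=-4.5959, w=(-29.9288−4.589)/5.5136=-6.2605

0: u=-6.5405 w=-0.0703
1: u=-4.5959 w=-6.2605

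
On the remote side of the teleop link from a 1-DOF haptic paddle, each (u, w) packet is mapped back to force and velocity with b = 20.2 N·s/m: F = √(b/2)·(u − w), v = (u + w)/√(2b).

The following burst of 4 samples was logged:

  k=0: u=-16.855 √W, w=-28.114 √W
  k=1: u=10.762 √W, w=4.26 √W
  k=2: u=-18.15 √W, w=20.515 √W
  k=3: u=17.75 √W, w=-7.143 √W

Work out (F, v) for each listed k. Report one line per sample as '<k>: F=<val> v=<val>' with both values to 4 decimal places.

k=0: u−w=11.2590, u+w=-44.9690; √(b/2)=3.1780, √(2b)=6.3561; F=3.1780×11.259=35.7817, v=-44.9690/6.3561=-7.0749
k=1: u−w=6.5020, u+w=15.0220; √(b/2)=3.1780, √(2b)=6.3561; F=3.1780×6.502=20.6637, v=15.0220/6.3561=2.3634
k=2: u−w=-38.6650, u+w=2.3650; √(b/2)=3.1780, √(2b)=6.3561; F=3.1780×(-38.665)=-122.8793, v=2.3650/6.3561=0.3721
k=3: u−w=24.8930, u+w=10.6070; √(b/2)=3.1780, √(2b)=6.3561; F=3.1780×24.893=79.1112, v=10.6070/6.3561=1.6688

0: F=35.7817 v=-7.0749
1: F=20.6637 v=2.3634
2: F=-122.8793 v=0.3721
3: F=79.1112 v=1.6688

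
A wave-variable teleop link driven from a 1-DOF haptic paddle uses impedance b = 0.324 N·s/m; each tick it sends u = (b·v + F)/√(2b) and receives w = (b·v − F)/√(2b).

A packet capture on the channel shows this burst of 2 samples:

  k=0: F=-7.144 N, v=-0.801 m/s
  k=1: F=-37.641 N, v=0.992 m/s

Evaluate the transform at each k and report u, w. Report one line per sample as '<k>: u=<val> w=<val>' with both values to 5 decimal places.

k=0: b·v=0.324×(-0.801)=-0.25952; √(2b)=0.80498; u=(-0.25952+(-7.144))/0.80498=-9.19710, w=(-0.25952−(-7.144))/0.80498=8.55231
k=1: b·v=0.324×0.992=0.32141; √(2b)=0.80498; u=(0.32141+(-37.641))/0.80498=-46.36064, w=(0.32141−(-37.641))/0.80498=47.15918

0: u=-9.19710 w=8.55231
1: u=-46.36064 w=47.15918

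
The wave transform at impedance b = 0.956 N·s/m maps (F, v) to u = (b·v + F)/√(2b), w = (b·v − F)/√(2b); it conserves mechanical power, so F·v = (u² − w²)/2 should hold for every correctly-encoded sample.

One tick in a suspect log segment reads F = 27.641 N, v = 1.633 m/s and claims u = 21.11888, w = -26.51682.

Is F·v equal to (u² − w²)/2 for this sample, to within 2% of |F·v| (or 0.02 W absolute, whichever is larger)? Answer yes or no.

F·v = 27.641×1.633 = 45.1378 W.
(u² − w²)/2 = (446.0071 − 703.1417)/2 = -128.5673 W.
|Δ| = 173.7051;  2% of max(1, |F·v|) = 0.9028.

no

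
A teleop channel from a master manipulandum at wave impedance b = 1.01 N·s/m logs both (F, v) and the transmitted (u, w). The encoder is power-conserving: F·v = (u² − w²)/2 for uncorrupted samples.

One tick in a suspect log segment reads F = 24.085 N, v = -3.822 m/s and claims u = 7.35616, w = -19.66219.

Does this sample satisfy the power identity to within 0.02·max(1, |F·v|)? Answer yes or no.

F·v = 24.085×(-3.822) = -92.0529 W.
(u² − w²)/2 = (54.1131 − 386.6017)/2 = -166.2443 W.
|Δ| = 74.1914;  2% of max(1, |F·v|) = 1.8411.

no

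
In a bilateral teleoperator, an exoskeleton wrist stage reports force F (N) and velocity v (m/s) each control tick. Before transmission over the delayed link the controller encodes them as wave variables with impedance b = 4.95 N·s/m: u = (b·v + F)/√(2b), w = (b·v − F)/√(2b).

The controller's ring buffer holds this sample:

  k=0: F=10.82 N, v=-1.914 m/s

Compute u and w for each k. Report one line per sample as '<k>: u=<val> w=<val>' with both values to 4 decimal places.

k=0: b·v=4.95×(-1.914)=-9.4743; √(2b)=3.1464; u=(-9.4743+10.82)/3.1464=0.4277, w=(-9.4743−10.82)/3.1464=-6.4500

0: u=0.4277 w=-6.4500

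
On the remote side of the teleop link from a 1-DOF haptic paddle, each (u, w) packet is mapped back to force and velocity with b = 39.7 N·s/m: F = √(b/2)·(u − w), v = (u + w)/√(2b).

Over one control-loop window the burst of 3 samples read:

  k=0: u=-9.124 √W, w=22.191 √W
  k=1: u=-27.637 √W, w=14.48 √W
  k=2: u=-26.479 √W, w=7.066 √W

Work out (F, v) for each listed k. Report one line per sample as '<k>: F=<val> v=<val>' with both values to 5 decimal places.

k=0: u−w=-31.31500, u+w=13.06700; √(b/2)=4.45533, √(2b)=8.91067; F=4.45533×(-31.315)=-139.51878, v=13.06700/8.91067=1.46644
k=1: u−w=-42.11700, u+w=-13.15700; √(b/2)=4.45533, √(2b)=8.91067; F=4.45533×(-42.117)=-187.64530, v=-13.15700/8.91067=-1.47654
k=2: u−w=-33.54500, u+w=-19.41300; √(b/2)=4.45533, √(2b)=8.91067; F=4.45533×(-33.545)=-149.45418, v=-19.41300/8.91067=-2.17862

0: F=-139.51878 v=1.46644
1: F=-187.64530 v=-1.47654
2: F=-149.45418 v=-2.17862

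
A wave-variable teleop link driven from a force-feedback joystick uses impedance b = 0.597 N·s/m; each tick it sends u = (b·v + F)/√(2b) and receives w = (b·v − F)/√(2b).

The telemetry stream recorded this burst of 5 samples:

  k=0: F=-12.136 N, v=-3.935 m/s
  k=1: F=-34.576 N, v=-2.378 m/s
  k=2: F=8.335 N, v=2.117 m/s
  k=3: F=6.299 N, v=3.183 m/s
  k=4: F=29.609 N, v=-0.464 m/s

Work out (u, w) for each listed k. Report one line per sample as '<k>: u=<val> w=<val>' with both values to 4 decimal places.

k=0: b·v=0.597×(-3.935)=-2.3492; √(2b)=1.0927; u=(-2.3492+(-12.136))/1.0927=-13.2563, w=(-2.3492−(-12.136))/1.0927=8.9565
k=1: b·v=0.597×(-2.378)=-1.4197; √(2b)=1.0927; u=(-1.4197+(-34.576))/1.0927=-32.9419, w=(-1.4197−(-34.576))/1.0927=30.3434
k=2: b·v=0.597×2.117=1.2638; √(2b)=1.0927; u=(1.2638+8.335)/1.0927=8.7845, w=(1.2638−8.335)/1.0927=-6.4712
k=3: b·v=0.597×3.183=1.9003; √(2b)=1.0927; u=(1.9003+6.299)/1.0927=7.5036, w=(1.9003−6.299)/1.0927=-4.0256
k=4: b·v=0.597×(-0.464)=-0.2770; √(2b)=1.0927; u=(-0.2770+29.609)/1.0927=26.8435, w=(-0.2770−29.609)/1.0927=-27.3505

0: u=-13.2563 w=8.9565
1: u=-32.9419 w=30.3434
2: u=8.7845 w=-6.4712
3: u=7.5036 w=-4.0256
4: u=26.8435 w=-27.3505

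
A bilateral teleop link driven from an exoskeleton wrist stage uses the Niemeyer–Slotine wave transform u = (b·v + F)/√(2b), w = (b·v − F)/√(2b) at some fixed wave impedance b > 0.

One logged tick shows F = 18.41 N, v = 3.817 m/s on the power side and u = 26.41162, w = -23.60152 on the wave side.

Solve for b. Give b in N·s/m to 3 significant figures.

b = 0.271 N·s/m

u + w = 2.8101;  u + w = √(2b)·v, so √(2b) = 2.8101/3.817 = 0.7362.
b = (√(2b))²/2 = 0.5420/2 = 0.2710.
(Check via u − w = 2F/√(2b): u − w = 50.0131, 2F/√(2b) = 50.0131.)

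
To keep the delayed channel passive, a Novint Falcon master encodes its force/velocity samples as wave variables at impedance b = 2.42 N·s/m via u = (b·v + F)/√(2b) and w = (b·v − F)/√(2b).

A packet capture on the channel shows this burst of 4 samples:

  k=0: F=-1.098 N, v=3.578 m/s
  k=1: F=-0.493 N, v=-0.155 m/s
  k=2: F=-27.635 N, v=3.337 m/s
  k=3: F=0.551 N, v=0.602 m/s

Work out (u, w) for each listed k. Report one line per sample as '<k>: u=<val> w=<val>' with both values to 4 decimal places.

0: u=3.4367 w=4.4349
1: u=-0.3946 w=0.0536
2: u=-8.8907 w=16.2321
3: u=0.9127 w=0.4117

k=0: b·v=2.42×3.578=8.6588; √(2b)=2.2000; u=(8.6588+(-1.098))/2.2000=3.4367, w=(8.6588−(-1.098))/2.2000=4.4349
k=1: b·v=2.42×(-0.155)=-0.3751; √(2b)=2.2000; u=(-0.3751+(-0.493))/2.2000=-0.3946, w=(-0.3751−(-0.493))/2.2000=0.0536
k=2: b·v=2.42×3.337=8.0755; √(2b)=2.2000; u=(8.0755+(-27.635))/2.2000=-8.8907, w=(8.0755−(-27.635))/2.2000=16.2321
k=3: b·v=2.42×0.602=1.4568; √(2b)=2.2000; u=(1.4568+0.551)/2.2000=0.9127, w=(1.4568−0.551)/2.2000=0.4117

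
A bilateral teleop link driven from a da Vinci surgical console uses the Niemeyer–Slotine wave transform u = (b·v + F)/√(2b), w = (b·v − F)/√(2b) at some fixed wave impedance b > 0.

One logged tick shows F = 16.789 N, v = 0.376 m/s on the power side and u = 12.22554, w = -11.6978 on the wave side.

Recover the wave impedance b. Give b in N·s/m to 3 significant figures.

u + w = 0.5277;  u + w = √(2b)·v, so √(2b) = 0.5277/0.376 = 1.4036.
b = (√(2b))²/2 = 1.9700/2 = 0.9850.
(Check via u − w = 2F/√(2b): u − w = 23.9233, 2F/√(2b) = 23.9234.)

b = 0.985 N·s/m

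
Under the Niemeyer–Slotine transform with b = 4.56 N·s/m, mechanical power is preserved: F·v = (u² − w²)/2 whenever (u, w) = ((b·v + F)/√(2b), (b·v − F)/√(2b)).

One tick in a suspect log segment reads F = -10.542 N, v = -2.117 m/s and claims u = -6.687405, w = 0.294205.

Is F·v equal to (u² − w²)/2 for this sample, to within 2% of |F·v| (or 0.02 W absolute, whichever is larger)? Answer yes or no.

F·v = (-10.542)×(-2.117) = 22.317414 W.
(u² − w²)/2 = (44.721386 − 0.086557)/2 = 22.317415 W.
|Δ| = 0.000001;  2% of max(1, |F·v|) = 0.446348.

yes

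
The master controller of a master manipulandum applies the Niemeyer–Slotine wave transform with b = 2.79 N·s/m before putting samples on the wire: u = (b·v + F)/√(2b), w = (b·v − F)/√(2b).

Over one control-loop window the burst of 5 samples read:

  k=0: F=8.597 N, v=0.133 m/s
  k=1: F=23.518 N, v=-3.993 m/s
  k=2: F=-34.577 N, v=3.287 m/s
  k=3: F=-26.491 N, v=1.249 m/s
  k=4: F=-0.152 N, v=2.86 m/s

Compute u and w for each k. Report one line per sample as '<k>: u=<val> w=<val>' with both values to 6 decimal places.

0: u=3.796487 w=-3.482314
1: u=5.239826 w=-14.672100
2: u=-10.755332 w=18.519891
3: u=-9.739339 w=12.689730
4: u=3.313603 w=3.442296

k=0: b·v=2.79×0.133=0.371070; √(2b)=2.362202; u=(0.371070+8.597)/2.362202=3.796487, w=(0.371070−8.597)/2.362202=-3.482314
k=1: b·v=2.79×(-3.993)=-11.140470; √(2b)=2.362202; u=(-11.140470+23.518)/2.362202=5.239826, w=(-11.140470−23.518)/2.362202=-14.672100
k=2: b·v=2.79×3.287=9.170730; √(2b)=2.362202; u=(9.170730+(-34.577))/2.362202=-10.755332, w=(9.170730−(-34.577))/2.362202=18.519891
k=3: b·v=2.79×1.249=3.484710; √(2b)=2.362202; u=(3.484710+(-26.491))/2.362202=-9.739339, w=(3.484710−(-26.491))/2.362202=12.689730
k=4: b·v=2.79×2.86=7.979400; √(2b)=2.362202; u=(7.979400+(-0.152))/2.362202=3.313603, w=(7.979400−(-0.152))/2.362202=3.442296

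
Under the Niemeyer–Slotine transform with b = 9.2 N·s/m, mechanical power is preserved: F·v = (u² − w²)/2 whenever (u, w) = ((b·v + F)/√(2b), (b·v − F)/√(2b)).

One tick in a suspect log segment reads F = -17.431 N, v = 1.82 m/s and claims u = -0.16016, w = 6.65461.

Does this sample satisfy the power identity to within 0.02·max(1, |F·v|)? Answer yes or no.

no

F·v = (-17.431)×1.82 = -31.7244 W.
(u² − w²)/2 = (0.0257 − 44.2838)/2 = -22.1291 W.
|Δ| = 9.5953;  2% of max(1, |F·v|) = 0.6345.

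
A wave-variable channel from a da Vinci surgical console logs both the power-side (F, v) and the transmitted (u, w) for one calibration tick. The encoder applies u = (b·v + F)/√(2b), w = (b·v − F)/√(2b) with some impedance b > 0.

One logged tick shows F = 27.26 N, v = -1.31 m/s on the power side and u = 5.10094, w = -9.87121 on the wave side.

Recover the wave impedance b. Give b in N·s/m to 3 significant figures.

b = 6.63 N·s/m

u + w = -4.77027;  u + w = √(2b)·v, so √(2b) = -4.77027/(-1.31) = 3.64143.
b = (√(2b))²/2 = 13.25999/2 = 6.63000.
(Check via u − w = 2F/√(2b): u − w = 14.97215, 2F/√(2b) = 14.97215.)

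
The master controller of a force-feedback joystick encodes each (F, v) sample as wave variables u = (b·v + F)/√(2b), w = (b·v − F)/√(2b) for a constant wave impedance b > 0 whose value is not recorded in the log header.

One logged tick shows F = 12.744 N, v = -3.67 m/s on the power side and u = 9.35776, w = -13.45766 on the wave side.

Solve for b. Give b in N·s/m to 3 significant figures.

u + w = -4.09990;  u + w = √(2b)·v, so √(2b) = -4.09990/(-3.67) = 1.11714.
b = (√(2b))²/2 = 1.24800/2 = 0.62400.
(Check via u − w = 2F/√(2b): u − w = 22.81542, 2F/√(2b) = 22.81542.)

b = 0.624 N·s/m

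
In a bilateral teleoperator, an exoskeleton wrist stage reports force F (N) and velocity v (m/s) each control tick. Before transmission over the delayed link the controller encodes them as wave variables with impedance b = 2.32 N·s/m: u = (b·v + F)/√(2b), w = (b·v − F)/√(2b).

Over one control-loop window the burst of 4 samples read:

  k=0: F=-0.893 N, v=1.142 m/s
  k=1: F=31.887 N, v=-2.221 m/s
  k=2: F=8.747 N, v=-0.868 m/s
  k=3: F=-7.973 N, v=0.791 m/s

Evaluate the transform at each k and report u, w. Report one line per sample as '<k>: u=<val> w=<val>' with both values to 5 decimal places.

0: u=0.81541 w=1.64454
1: u=12.41108 w=-17.19526
2: u=3.12583 w=-4.99556
3: u=-2.84944 w=4.55331

k=0: b·v=2.32×1.142=2.64944; √(2b)=2.15407; u=(2.64944+(-0.893))/2.15407=0.81541, w=(2.64944−(-0.893))/2.15407=1.64454
k=1: b·v=2.32×(-2.221)=-5.15272; √(2b)=2.15407; u=(-5.15272+31.887)/2.15407=12.41108, w=(-5.15272−31.887)/2.15407=-17.19526
k=2: b·v=2.32×(-0.868)=-2.01376; √(2b)=2.15407; u=(-2.01376+8.747)/2.15407=3.12583, w=(-2.01376−8.747)/2.15407=-4.99556
k=3: b·v=2.32×0.791=1.83512; √(2b)=2.15407; u=(1.83512+(-7.973))/2.15407=-2.84944, w=(1.83512−(-7.973))/2.15407=4.55331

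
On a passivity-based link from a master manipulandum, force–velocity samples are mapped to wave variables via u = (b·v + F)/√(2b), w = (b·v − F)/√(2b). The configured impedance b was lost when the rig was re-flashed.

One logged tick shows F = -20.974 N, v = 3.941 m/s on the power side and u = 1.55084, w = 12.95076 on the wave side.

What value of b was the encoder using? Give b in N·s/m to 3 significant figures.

u + w = 14.50160;  u + w = √(2b)·v, so √(2b) = 14.50160/3.941 = 3.67968.
b = (√(2b))²/2 = 13.54001/2 = 6.77000.
(Check via u − w = 2F/√(2b): u − w = -11.39992, 2F/√(2b) = -11.39992.)

b = 6.77 N·s/m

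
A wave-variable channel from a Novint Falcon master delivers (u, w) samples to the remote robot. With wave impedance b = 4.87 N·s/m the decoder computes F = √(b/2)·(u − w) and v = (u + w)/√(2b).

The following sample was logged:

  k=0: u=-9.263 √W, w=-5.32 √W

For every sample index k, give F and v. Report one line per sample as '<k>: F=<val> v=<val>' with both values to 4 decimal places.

k=0: u−w=-3.9430, u+w=-14.5830; √(b/2)=1.5604, √(2b)=3.1209; F=1.5604×(-3.943)=-6.1528, v=-14.5830/3.1209=-4.6727

0: F=-6.1528 v=-4.6727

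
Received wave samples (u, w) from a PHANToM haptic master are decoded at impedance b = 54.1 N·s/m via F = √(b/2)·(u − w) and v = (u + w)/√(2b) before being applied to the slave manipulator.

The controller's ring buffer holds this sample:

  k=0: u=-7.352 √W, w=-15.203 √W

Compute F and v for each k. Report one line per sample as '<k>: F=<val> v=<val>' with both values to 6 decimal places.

k=0: u−w=7.851000, u+w=-22.555000; √(b/2)=5.200961, √(2b)=10.401923; F=5.200961×7.851=40.832748, v=-22.555000/10.401923=-2.168349

0: F=40.832748 v=-2.168349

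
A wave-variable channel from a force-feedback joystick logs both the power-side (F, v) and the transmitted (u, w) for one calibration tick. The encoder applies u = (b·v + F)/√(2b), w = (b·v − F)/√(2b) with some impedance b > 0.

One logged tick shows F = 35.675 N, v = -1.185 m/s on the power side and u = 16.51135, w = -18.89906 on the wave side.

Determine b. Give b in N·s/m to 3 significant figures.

b = 2.03 N·s/m

u + w = -2.3877;  u + w = √(2b)·v, so √(2b) = -2.3877/(-1.185) = 2.0149.
b = (√(2b))²/2 = 4.0600/2 = 2.0300.
(Check via u − w = 2F/√(2b): u − w = 35.4104, 2F/√(2b) = 35.4104.)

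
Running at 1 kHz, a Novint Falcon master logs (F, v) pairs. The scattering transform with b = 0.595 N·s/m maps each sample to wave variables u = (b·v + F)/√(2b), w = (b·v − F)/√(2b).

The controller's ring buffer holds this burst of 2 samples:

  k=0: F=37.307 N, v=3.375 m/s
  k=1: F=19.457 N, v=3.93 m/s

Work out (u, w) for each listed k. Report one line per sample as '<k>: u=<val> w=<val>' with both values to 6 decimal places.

0: u=36.040116 w=-32.358426
1: u=19.979765 w=-15.692641

k=0: b·v=0.595×3.375=2.008125; √(2b)=1.090871; u=(2.008125+37.307)/1.090871=36.040116, w=(2.008125−37.307)/1.090871=-32.358426
k=1: b·v=0.595×3.93=2.338350; √(2b)=1.090871; u=(2.338350+19.457)/1.090871=19.979765, w=(2.338350−19.457)/1.090871=-15.692641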